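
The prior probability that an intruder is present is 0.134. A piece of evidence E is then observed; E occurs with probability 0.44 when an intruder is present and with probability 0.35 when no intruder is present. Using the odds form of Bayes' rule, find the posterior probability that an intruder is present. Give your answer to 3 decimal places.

Posterior probability ≈ 0.163

Prior odds = 0.134/(1−0.134) = 0.15473.
Likelihood ratio for E = 0.44/0.35 = 1.2571.
Posterior odds = prior odds × LR = 0.19452.
Posterior probability = odds/(1+odds) = 0.19452/1.1945 = 0.163.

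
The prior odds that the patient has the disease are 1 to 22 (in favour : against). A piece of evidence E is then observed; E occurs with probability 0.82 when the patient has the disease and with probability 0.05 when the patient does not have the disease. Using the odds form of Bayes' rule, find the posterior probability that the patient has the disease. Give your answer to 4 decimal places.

Prior odds = 1/22 = 0.045455.
Likelihood ratio for E = 0.82/0.05 = 16.400.
Posterior odds = prior odds × LR = 0.74545.
Posterior probability = odds/(1+odds) = 0.74545/1.7455 = 0.4271.

Posterior probability ≈ 0.4271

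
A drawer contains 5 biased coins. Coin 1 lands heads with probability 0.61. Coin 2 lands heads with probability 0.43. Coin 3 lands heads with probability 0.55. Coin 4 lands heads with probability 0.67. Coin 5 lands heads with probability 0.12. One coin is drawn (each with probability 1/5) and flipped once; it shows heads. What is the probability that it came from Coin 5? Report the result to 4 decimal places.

Tabulate prior·likelihood by source: [1] prior 0.2, lik 0.61, product 0.1220; [2] prior 0.2, lik 0.43, product 0.08600; [3] prior 0.2, lik 0.55, product 0.1100; [4] prior 0.2, lik 0.67, product 0.1340; [5] prior 0.2, lik 0.12, product 0.02400.
Normalizing constant = 0.47600; the posterior for Coin 5 is its product over the sum, 0.02400/0.47600 = 0.0504.

Posterior probability ≈ 0.0504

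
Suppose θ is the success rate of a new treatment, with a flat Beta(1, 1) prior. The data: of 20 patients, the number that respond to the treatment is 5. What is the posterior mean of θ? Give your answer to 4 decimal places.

The binomial likelihood is conjugate to the Beta prior: with 5 successes and 15 failures, the posterior is Beta(1+5, 1+15) = Beta(6, 16).
Posterior mean = α/(α+β) = 6/22 = 0.2727.

Posterior mean ≈ 0.2727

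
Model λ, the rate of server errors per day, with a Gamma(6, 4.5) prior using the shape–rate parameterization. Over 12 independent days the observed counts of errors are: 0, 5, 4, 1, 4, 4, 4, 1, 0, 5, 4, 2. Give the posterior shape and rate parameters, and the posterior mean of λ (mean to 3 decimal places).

Posterior: Gamma(shape=40, rate=16.5); mean ≈ 2.424

Total count ∑xᵢ = 34 over n = 12 days.
Gamma is conjugate to the Poisson likelihood: posterior is Gamma(shape = 6+34 = 40, rate = 4.5+12 = 16.5).
E[λ | data] = 40/16.5 = 2.424.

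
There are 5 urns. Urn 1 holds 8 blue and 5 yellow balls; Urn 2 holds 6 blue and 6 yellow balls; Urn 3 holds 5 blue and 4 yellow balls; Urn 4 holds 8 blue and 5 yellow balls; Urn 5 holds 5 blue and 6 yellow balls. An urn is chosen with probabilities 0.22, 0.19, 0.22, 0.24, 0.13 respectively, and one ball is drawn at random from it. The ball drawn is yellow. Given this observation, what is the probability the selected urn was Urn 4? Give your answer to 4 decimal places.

P(yellow|Urn 1) = 0.3846; P(yellow|Urn 2) = 0.5; P(yellow|Urn 3) = 0.4444; P(yellow|Urn 4) = 0.3846; P(yellow|Urn 5) = 0.5455.
Prior × likelihood for each source: 0.22·0.3846=0.08462, 0.19·0.5=0.09500, 0.22·0.4444=0.09778, 0.24·0.3846=0.09231, 0.13·0.5455=0.07091. Summing gives P(yellow) = 0.44061.
P(Urn 4 | yellow) = 0.09231 / 0.44061 = 0.2095.

Posterior probability ≈ 0.2095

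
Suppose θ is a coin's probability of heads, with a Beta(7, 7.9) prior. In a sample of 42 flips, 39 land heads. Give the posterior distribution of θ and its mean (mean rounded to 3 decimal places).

Posterior: Beta(46, 10.9); mean ≈ 0.808

Observing 39 successes and 3 failures updates Beta(7, 7.9) by adding the success and failure counts to the two shape parameters: α = 7+39 = 46, β = 7.9+3 = 10.9.
Posterior mean = α/(α+β) = 46/56.9 = 0.808.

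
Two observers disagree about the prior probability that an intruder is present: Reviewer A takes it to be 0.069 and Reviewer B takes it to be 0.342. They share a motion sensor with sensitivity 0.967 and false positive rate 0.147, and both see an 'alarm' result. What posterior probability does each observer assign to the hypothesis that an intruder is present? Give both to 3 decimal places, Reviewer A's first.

P('+'|H) = 0.967, P('+'|¬H) = 0.147.
Reviewer A: numerator 0.967·0.069 = 0.066723; evidence = 0.066723+0.147·0.931 = 0.20358; posterior = 0.328.
Reviewer B: numerator 0.967·0.342 = 0.33071; evidence = 0.33071+0.147·0.658 = 0.42744; posterior = 0.774.

Reviewer A: 0.328; Reviewer B: 0.774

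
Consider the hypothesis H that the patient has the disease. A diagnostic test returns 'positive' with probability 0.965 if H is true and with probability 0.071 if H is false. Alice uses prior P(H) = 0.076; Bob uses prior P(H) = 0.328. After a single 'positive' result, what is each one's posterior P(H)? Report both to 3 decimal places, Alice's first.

P('+'|H) = 0.965, P('+'|¬H) = 0.071.
Alice: numerator 0.965·0.076 = 0.073340; evidence = 0.073340+0.071·0.924 = 0.13894; posterior = 0.528.
Bob: numerator 0.965·0.328 = 0.31652; evidence = 0.31652+0.071·0.672 = 0.36423; posterior = 0.869.

Alice: 0.528; Bob: 0.869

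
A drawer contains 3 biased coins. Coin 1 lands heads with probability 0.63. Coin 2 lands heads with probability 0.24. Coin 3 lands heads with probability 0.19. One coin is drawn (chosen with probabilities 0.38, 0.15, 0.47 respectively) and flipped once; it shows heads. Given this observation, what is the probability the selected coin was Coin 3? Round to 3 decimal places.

Tabulate prior·likelihood by source: [1] prior 0.38, lik 0.63, product 0.2394; [2] prior 0.15, lik 0.24, product 0.03600; [3] prior 0.47, lik 0.19, product 0.08930.
Normalizing constant = 0.36470; the posterior for Coin 3 is its product over the sum, 0.08930/0.36470 = 0.245.

Posterior probability ≈ 0.245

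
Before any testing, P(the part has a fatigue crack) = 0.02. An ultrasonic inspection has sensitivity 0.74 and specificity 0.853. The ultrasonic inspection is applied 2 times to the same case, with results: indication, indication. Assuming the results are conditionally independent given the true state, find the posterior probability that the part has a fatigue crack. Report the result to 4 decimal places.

Posterior P(H) ≈ 0.3409

With H the event that the part has a fatigue crack, the joint likelihood of the observed sequence is P(data|H) = 0.74·0.74 = 0.54760 and P(data|¬H) = 0.147·0.147 = 0.021609.
Bayes: P(H|data) = 0.02·0.54760 / (0.02·0.54760 + 0.98·0.021609) = 0.010952/0.032129 = 0.3409.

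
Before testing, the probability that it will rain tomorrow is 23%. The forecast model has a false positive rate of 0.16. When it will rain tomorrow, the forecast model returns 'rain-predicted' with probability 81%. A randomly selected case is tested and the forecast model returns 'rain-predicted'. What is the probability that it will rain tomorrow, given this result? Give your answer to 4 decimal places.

Let H be the event that it will rain tomorrow. P(H) = 0.23, so P(¬H) = 0.77. With E the 'rain-predicted' result, P(E|H) = 0.81 and P(E|¬H) = 0.16.
P(E) = 0.81·0.23 + 0.16·0.77 = 0.18630 + 0.12320 = 0.30950.
By Bayes' theorem, P(H|E) = 0.18630 / 0.30950 = 0.6019.

P(H | E) ≈ 0.6019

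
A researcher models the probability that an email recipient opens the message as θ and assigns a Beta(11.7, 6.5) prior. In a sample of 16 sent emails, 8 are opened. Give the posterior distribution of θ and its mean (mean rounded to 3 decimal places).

Posterior: Beta(19.7, 14.5); mean ≈ 0.576

Observing 8 successes and 8 failures updates Beta(11.7, 6.5) by adding the success and failure counts to the two shape parameters: α = 11.7+8 = 19.7, β = 6.5+8 = 14.5.
E[θ | data] = 19.7/(19.7+14.5) = 0.576.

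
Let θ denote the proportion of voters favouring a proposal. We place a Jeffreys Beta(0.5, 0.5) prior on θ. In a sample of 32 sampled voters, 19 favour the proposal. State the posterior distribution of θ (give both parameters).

Observing 19 successes and 13 failures updates Beta(0.5, 0.5) by adding the success and failure counts to the two shape parameters: α = 0.5+19 = 19.5, β = 0.5+13 = 13.5.

Posterior: Beta(19.5, 13.5)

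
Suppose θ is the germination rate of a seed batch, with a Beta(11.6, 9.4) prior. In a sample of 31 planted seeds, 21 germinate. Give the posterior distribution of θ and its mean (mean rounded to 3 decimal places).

Posterior: Beta(32.6, 19.4); mean ≈ 0.627

Observing 21 successes and 10 failures updates Beta(11.6, 9.4) by adding the success and failure counts to the two shape parameters: α = 11.6+21 = 32.6, β = 9.4+10 = 19.4.
E[θ | data] = 32.6/(32.6+19.4) = 0.627.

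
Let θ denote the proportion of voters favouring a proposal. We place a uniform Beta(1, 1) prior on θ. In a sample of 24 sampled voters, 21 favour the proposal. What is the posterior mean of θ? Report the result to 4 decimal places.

The binomial likelihood is conjugate to the Beta prior: with 21 successes and 3 failures, the posterior is Beta(1+21, 1+3) = Beta(22, 4).
E[θ | data] = 22/(22+4) = 0.8462.

Posterior mean ≈ 0.8462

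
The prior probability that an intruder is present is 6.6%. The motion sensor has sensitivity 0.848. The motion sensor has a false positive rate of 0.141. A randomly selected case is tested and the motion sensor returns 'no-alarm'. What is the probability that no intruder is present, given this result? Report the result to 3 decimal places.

P(¬H | E) ≈ 0.988

Write H for 'an intruder is present'. Prior odds H:¬H = 0.066/0.934 = 0.070664. For the 'no-alarm' outcome, the likelihood ratio is 0.152/0.859 = 0.17695.
Posterior odds = 0.070664 × 0.17695 = 0.012504, so P(H|E) = 0.012504/(1+0.012504) = 0.012. Then P(¬H|E) = 1 − 0.012 = 0.988.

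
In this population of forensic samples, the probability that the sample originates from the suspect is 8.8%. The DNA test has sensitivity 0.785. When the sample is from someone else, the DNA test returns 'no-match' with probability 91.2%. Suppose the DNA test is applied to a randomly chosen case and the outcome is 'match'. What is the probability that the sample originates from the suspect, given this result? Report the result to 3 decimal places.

P(H | E) ≈ 0.463

Let H be the event that the sample originates from the suspect. P(H) = 0.088, so P(¬H) = 0.912. With E the 'match' result, P(E|H) = 0.785 and P(E|¬H) = 0.088.
P(E) = 0.785·0.088 + 0.088·0.912 = 0.069080 + 0.080256 = 0.14934.
By Bayes' theorem, P(H|E) = 0.069080 / 0.14934 = 0.463.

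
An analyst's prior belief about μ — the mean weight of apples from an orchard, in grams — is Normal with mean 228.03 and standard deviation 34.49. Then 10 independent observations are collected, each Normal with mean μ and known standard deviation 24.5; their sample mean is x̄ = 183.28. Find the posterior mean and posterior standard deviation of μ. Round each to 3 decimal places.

Prior precision 1/τ₀² = 1/34.49² = 0.00084065; data precision n/σ² = 10/24.5² = 0.0166597.
Posterior precision = 0.00084065 + 0.0166597 = 0.0175004, giving posterior SD = 1/√0.0175004 = 7.559.
Posterior mean = (0.00084065·228.03 + 0.0166597·183.28) / 0.0175004 = 185.430.

Posterior mean ≈ 185.430; posterior SD ≈ 7.559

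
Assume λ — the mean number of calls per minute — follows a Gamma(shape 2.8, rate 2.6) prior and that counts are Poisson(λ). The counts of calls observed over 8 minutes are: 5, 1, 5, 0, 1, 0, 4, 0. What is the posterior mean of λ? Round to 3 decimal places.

The Poisson likelihood adds the total count to the shape and the number of exposure periods to the rate. Here ∑xᵢ = 16 and n = 8, so shape 2.8→18.8 and rate 2.6→10.6.
E[λ | data] = 18.8/10.6 = 1.774.

Posterior mean ≈ 1.774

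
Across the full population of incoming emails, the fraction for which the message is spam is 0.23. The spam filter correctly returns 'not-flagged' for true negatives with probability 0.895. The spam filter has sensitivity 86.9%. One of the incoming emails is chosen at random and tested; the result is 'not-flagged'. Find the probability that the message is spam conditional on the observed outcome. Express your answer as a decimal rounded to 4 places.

Let H be the event that the message is spam. P(H) = 0.23, so P(¬H) = 0.77. With E the 'not-flagged' result, P(E|H) = 0.131 and P(E|¬H) = 0.895.
P(E) = 0.131·0.23 + 0.895·0.77 = 0.030130 + 0.68915 = 0.71928.
By Bayes' theorem, P(H|E) = 0.030130 / 0.71928 = 0.0419.

P(H | E) ≈ 0.0419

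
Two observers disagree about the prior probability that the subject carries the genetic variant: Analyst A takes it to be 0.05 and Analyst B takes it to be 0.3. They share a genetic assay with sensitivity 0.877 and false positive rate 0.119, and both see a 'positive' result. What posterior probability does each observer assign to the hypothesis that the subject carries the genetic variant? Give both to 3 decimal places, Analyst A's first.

P('+'|H) = 0.877, P('+'|¬H) = 0.119.
Analyst A: numerator 0.877·0.05 = 0.043850; evidence = 0.043850+0.119·0.95 = 0.15690; posterior = 0.279.
Analyst B: numerator 0.877·0.3 = 0.26310; evidence = 0.26310+0.119·0.7 = 0.34640; posterior = 0.760.

Analyst A: 0.279; Analyst B: 0.760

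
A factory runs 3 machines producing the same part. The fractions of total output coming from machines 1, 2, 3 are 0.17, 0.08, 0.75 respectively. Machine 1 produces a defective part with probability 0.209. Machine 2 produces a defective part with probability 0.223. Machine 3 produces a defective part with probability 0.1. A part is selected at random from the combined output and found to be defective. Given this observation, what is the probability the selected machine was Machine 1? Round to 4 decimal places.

Posterior probability ≈ 0.2768

Tabulate prior·likelihood by source: [1] prior 0.17, lik 0.209, product 0.03553; [2] prior 0.08, lik 0.223, product 0.01784; [3] prior 0.75, lik 0.1, product 0.07500.
Normalizing constant = 0.12837; the posterior for Machine 1 is its product over the sum, 0.03553/0.12837 = 0.2768.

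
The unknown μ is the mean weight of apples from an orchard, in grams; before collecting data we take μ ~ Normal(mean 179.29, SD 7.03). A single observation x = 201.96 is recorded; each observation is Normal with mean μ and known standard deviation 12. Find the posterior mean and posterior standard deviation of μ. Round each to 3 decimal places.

Posterior mean ≈ 185.082; posterior SD ≈ 6.066

Prior precision 1/τ₀² = 1/7.03² = 0.0202344; data precision n/σ² = 1/12² = 0.00694444.
Posterior precision = 0.0202344 + 0.00694444 = 0.0271788, giving posterior SD = 1/√0.0271788 = 6.066.
Posterior mean = (0.0202344·179.29 + 0.00694444·201.96) / 0.0271788 = 185.082.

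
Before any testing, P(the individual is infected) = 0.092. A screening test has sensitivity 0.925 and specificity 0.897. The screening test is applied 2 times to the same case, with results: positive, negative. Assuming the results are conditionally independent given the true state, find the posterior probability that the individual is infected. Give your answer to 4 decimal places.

With H the event that the individual is infected, the joint likelihood of the observed sequence is P(data|H) = 0.925·0.075 = 0.069375 and P(data|¬H) = 0.103·0.897 = 0.092391.
Bayes: P(H|data) = 0.092·0.069375 / (0.092·0.069375 + 0.908·0.092391) = 0.0063825/0.090274 = 0.0707.

Posterior P(H) ≈ 0.0707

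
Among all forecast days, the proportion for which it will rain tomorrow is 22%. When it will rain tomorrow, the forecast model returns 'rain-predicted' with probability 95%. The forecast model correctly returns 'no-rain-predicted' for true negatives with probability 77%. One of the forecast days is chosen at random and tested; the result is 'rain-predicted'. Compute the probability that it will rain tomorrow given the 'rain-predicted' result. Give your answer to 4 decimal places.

P(H | E) ≈ 0.5381

Write H for 'it will rain tomorrow'. Prior odds H:¬H = 0.22/0.78 = 0.28205. For the 'rain-predicted' outcome, the likelihood ratio is 0.95/0.23 = 4.1304.
Posterior odds = 0.28205 × 4.1304 = 1.1650, so P(H|E) = 1.1650/(1+1.1650) = 0.5381.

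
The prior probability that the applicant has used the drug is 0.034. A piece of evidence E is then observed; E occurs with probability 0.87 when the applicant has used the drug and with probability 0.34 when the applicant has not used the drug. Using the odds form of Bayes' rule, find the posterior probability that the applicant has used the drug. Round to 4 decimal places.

Posterior probability ≈ 0.0826

Prior odds = 0.034/(1−0.034) = 0.035197. In log-odds, ln(0.035197) = -3.3468.
Add log likelihood ratio: ln(2.5588) = 0.93955.
Posterior log-odds = -2.4073, so posterior odds = exp(-2.4073) = 0.090062. Converting, P(H|E) = 0.090062/1.0901 = 0.0826.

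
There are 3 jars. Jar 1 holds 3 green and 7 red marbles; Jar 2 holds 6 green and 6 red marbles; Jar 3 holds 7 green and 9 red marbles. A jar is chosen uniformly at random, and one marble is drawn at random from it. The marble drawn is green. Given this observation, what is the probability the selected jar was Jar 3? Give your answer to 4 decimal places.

P(green|Jar 1) = 0.3; P(green|Jar 2) = 0.5; P(green|Jar 3) = 0.4375.
Prior × likelihood for each source: 0.333333·0.3=0.1000, 0.333333·0.5=0.1667, 0.333333·0.4375=0.1458. Summing gives P(green) = 0.41250.
P(Jar 3 | green) = 0.1458 / 0.41250 = 0.3535.

Posterior probability ≈ 0.3535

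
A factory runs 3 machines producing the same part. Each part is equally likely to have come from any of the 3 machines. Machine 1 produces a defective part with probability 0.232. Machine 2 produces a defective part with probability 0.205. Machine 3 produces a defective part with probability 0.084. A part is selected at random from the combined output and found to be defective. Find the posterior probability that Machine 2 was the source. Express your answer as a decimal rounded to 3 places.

P(defective|M1) = 0.232; P(defective|M2) = 0.205; P(defective|M3) = 0.084.
Prior × likelihood for each source: 0.333333·0.232=0.07733, 0.333333·0.205=0.06833, 0.333333·0.084=0.02800. Summing gives P(defective) = 0.17367.
P(Machine 2 | defective) = 0.06833 / 0.17367 = 0.393.

Posterior probability ≈ 0.393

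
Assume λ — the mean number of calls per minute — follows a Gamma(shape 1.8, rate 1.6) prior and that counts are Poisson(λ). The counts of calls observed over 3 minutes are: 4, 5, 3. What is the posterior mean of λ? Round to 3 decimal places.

Total count ∑xᵢ = 12 over n = 3 minutes.
Gamma is conjugate to the Poisson likelihood: posterior is Gamma(shape = 1.8+12 = 13.8, rate = 1.6+3 = 4.6).
Posterior mean = shape/rate = 13.8/4.6 = 3.000.

Posterior mean ≈ 3.000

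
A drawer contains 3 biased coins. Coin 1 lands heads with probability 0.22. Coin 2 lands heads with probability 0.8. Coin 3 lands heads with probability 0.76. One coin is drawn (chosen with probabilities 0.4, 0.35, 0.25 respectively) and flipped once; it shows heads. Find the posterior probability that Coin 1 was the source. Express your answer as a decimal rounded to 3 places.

Posterior probability ≈ 0.158

Tabulate prior·likelihood by source: [1] prior 0.4, lik 0.22, product 0.08800; [2] prior 0.35, lik 0.8, product 0.2800; [3] prior 0.25, lik 0.76, product 0.1900.
Normalizing constant = 0.55800; the posterior for Coin 1 is its product over the sum, 0.08800/0.55800 = 0.158.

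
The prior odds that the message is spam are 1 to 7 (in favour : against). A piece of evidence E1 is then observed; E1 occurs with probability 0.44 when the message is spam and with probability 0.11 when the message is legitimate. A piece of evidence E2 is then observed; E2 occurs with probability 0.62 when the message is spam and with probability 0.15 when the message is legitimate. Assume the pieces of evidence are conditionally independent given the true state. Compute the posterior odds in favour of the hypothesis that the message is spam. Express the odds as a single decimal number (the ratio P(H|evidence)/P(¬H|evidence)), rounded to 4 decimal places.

Posterior odds ≈ 2.3619

Prior odds = 1/7 = 0.14286. In log-odds, ln(0.14286) = -1.9459.
Add log likelihood ratios: ln(4.0000) + ln(4.1333) = 2.8054.
Posterior log-odds = 0.85947, so posterior odds = exp(0.85947) = 2.3619.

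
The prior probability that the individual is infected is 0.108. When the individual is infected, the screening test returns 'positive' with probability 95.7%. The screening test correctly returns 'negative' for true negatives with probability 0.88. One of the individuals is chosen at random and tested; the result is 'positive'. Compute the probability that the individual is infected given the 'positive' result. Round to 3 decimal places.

Let H be the event that the individual is infected. P(H) = 0.108, so P(¬H) = 0.892. With E the 'positive' result, P(E|H) = 0.957 and P(E|¬H) = 0.12.
P(E) = 0.957·0.108 + 0.12·0.892 = 0.10336 + 0.10704 = 0.21040.
By Bayes' theorem, P(H|E) = 0.10336 / 0.21040 = 0.491.

P(H | E) ≈ 0.491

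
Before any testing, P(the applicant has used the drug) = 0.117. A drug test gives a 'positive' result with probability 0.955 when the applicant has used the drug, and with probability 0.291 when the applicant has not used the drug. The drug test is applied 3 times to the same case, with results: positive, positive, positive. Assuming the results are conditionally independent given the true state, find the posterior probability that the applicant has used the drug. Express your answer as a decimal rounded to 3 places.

Posterior P(H) ≈ 0.824

With H the event that the applicant has used the drug, the joint likelihood of the observed sequence is P(data|H) = 0.955·0.955·0.955 = 0.87098 and P(data|¬H) = 0.291·0.291·0.291 = 0.024642.
Bayes: P(H|data) = 0.117·0.87098 / (0.117·0.87098 + 0.883·0.024642) = 0.10191/0.12366 = 0.8240.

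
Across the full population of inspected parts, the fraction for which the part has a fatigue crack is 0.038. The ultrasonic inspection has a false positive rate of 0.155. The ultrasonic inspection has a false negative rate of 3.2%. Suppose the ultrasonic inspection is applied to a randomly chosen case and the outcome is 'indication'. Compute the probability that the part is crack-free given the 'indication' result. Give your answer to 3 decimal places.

Let H be the event that the part has a fatigue crack. P(H) = 0.038, so P(¬H) = 0.962. With E the 'indication' result, P(E|H) = 0.968 and P(E|¬H) = 0.155.
P(E) = 0.968·0.038 + 0.155·0.962 = 0.036784 + 0.14911 = 0.18589.
By Bayes' theorem, P(H|E) = 0.036784 / 0.18589 = 0.198. Hence P(¬H|E) = 1 − 0.198 = 0.802.

P(¬H | E) ≈ 0.802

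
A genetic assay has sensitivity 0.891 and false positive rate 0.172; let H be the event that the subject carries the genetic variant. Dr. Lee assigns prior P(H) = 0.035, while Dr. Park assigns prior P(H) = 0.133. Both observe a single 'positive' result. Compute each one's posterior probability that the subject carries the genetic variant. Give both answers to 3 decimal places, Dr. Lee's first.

The likelihood ratio for a 'positive' result is 0.891/0.172 = 5.1802.
Dr. Lee: prior odds 0.035/0.965 = 0.036269; posterior odds 0.18788; posterior probability 0.158.
Dr. Park: prior odds 0.133/0.867 = 0.15340; posterior odds 0.79466; posterior probability 0.443.

Dr. Lee: 0.158; Dr. Park: 0.443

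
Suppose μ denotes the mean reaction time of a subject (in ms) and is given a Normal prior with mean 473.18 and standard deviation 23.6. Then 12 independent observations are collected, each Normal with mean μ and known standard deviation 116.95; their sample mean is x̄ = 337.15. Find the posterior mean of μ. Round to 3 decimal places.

Posterior mean ≈ 428.528

With known σ, the Normal prior is conjugate. Weight on the data is w = (n/σ²)/(n/σ² + 1/τ₀²) = 0.00087737/(0.00087737+0.00179546) = 0.32825.
Posterior mean = w·x̄ + (1−w)·μ₀ = 0.32825·337.15 + 0.67175·473.18 = 428.528.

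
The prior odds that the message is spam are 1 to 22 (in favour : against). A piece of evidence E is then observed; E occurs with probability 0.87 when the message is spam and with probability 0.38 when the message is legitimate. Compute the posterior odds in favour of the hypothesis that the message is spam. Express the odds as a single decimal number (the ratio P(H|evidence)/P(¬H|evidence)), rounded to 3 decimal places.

Prior odds = 1/22 = 0.045455.
Likelihood ratio for E = 0.87/0.38 = 2.2895.
Posterior odds = prior odds × LR = 0.10407.

Posterior odds ≈ 0.104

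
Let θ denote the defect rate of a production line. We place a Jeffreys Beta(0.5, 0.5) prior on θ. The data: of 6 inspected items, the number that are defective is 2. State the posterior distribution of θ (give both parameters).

The binomial likelihood is conjugate to the Beta prior: with 2 successes and 4 failures, the posterior is Beta(0.5+2, 0.5+4) = Beta(2.5, 4.5).

Posterior: Beta(2.5, 4.5)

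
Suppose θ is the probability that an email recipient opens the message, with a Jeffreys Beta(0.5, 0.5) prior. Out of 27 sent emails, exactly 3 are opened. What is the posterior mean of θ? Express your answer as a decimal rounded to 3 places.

The binomial likelihood is conjugate to the Beta prior: with 3 successes and 24 failures, the posterior is Beta(0.5+3, 0.5+24) = Beta(3.5, 24.5).
E[θ | data] = 3.5/(3.5+24.5) = 0.125.

Posterior mean ≈ 0.125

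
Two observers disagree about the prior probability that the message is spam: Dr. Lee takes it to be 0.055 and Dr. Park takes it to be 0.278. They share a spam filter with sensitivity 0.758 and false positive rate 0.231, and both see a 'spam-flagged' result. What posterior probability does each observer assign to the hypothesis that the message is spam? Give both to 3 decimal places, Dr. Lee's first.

Dr. Lee: 0.160; Dr. Park: 0.558

P('+'|H) = 0.758, P('+'|¬H) = 0.231.
Dr. Lee: numerator 0.758·0.055 = 0.041690; evidence = 0.041690+0.231·0.945 = 0.25998; posterior = 0.160.
Dr. Park: numerator 0.758·0.278 = 0.21072; evidence = 0.21072+0.231·0.722 = 0.37751; posterior = 0.558.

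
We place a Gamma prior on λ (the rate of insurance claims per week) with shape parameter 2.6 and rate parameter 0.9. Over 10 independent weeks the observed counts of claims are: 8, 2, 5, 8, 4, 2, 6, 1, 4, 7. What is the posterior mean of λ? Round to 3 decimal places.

Posterior mean ≈ 4.550

Total count ∑xᵢ = 47 over n = 10 weeks.
Gamma is conjugate to the Poisson likelihood: posterior is Gamma(shape = 2.6+47 = 49.6, rate = 0.9+10 = 10.9).
E[λ | data] = 49.6/10.9 = 4.550.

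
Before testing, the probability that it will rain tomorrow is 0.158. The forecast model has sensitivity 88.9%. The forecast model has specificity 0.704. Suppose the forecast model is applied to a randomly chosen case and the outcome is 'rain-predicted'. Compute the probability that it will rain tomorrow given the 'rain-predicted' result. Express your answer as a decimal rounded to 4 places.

Let H be the event that it will rain tomorrow. P(H) = 0.158, so P(¬H) = 0.842. With E the 'rain-predicted' result, P(E|H) = 0.889 and P(E|¬H) = 0.296.
P(E) = 0.889·0.158 + 0.296·0.842 = 0.14046 + 0.24923 = 0.38969.
By Bayes' theorem, P(H|E) = 0.14046 / 0.38969 = 0.3604.

P(H | E) ≈ 0.3604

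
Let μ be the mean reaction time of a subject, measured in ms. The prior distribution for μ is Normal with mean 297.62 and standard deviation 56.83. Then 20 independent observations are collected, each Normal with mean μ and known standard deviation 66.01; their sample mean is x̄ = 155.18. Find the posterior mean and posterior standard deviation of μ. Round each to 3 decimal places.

Prior precision 1/τ₀² = 1/56.83² = 0.00030963; data precision n/σ² = 20/66.01² = 0.00458998.
Posterior precision = 0.00030963 + 0.00458998 = 0.00489961, giving posterior SD = 1/√0.00489961 = 14.286.
Posterior mean = (0.00030963·297.62 + 0.00458998·155.18) / 0.00489961 = 164.182.

Posterior mean ≈ 164.182; posterior SD ≈ 14.286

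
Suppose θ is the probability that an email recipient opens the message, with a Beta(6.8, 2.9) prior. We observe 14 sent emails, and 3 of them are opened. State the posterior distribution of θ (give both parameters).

Posterior: Beta(9.8, 13.9)

Observing 3 successes and 11 failures updates Beta(6.8, 2.9) by adding the success and failure counts to the two shape parameters: α = 6.8+3 = 9.8, β = 2.9+11 = 13.9.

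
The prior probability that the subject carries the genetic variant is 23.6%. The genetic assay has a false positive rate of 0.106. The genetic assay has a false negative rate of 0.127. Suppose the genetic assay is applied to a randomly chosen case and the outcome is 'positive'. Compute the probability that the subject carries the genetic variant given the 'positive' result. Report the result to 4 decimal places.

P(H | E) ≈ 0.7178

Write H for 'the subject carries the genetic variant'. Prior odds H:¬H = 0.236/0.764 = 0.30890. For the 'positive' outcome, the likelihood ratio is 0.873/0.106 = 8.2358.
Posterior odds = 0.30890 × 8.2358 = 2.5441, so P(H|E) = 2.5441/(1+2.5441) = 0.7178.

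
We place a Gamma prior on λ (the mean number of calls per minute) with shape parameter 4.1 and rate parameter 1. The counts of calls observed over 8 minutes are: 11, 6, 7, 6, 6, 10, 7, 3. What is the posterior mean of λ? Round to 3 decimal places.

Posterior mean ≈ 6.678

The Poisson likelihood adds the total count to the shape and the number of exposure periods to the rate. Here ∑xᵢ = 56 and n = 8, so shape 4.1→60.1 and rate 1→9.
Posterior mean = shape/rate = 60.1/9 = 6.678.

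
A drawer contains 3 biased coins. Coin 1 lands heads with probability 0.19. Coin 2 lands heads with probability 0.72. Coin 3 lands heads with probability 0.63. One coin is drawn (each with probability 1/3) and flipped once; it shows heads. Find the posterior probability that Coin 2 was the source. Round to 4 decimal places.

Posterior probability ≈ 0.4675

Tabulate prior·likelihood by source: [1] prior 0.333333, lik 0.19, product 0.06333; [2] prior 0.333333, lik 0.72, product 0.2400; [3] prior 0.333333, lik 0.63, product 0.2100.
Normalizing constant = 0.51333; the posterior for Coin 2 is its product over the sum, 0.2400/0.51333 = 0.4675.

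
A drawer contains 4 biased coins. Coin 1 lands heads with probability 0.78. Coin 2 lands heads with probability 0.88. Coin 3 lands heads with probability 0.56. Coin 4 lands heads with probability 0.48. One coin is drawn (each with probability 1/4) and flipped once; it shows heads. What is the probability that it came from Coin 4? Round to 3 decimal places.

Posterior probability ≈ 0.178

Tabulate prior·likelihood by source: [1] prior 0.25, lik 0.78, product 0.1950; [2] prior 0.25, lik 0.88, product 0.2200; [3] prior 0.25, lik 0.56, product 0.1400; [4] prior 0.25, lik 0.48, product 0.1200.
Normalizing constant = 0.67500; the posterior for Coin 4 is its product over the sum, 0.1200/0.67500 = 0.178.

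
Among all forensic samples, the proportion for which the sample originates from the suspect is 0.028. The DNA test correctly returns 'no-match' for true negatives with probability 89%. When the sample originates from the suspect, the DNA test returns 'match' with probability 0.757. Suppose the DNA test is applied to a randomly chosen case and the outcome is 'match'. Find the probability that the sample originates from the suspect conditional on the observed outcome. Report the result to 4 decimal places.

Write H for 'the sample originates from the suspect'. Prior odds H:¬H = 0.028/0.972 = 0.028807. For the 'match' outcome, the likelihood ratio is 0.757/0.11 = 6.8818.
Posterior odds = 0.028807 × 6.8818 = 0.19824, so P(H|E) = 0.19824/(1+0.19824) = 0.1654.

P(H | E) ≈ 0.1654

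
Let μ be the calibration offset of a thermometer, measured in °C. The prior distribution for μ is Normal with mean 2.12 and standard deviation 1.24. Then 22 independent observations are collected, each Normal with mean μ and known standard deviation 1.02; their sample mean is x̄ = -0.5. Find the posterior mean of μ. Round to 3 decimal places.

Posterior mean ≈ -0.422

With known σ, the Normal prior is conjugate. Weight on the data is w = (n/σ²)/(n/σ² + 1/τ₀²) = 21.1457/(21.1457+0.650364) = 0.97016.
Posterior mean = w·x̄ + (1−w)·μ₀ = 0.97016·-0.5 + 0.029839·2.12 = -0.422.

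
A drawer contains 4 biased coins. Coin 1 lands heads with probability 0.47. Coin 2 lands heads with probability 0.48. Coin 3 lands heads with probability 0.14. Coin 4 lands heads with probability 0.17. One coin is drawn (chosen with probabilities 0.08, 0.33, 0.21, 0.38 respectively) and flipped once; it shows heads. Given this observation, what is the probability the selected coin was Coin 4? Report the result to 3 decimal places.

Tabulate prior·likelihood by source: [1] prior 0.08, lik 0.47, product 0.03760; [2] prior 0.33, lik 0.48, product 0.1584; [3] prior 0.21, lik 0.14, product 0.02940; [4] prior 0.38, lik 0.17, product 0.06460.
Normalizing constant = 0.29000; the posterior for Coin 4 is its product over the sum, 0.06460/0.29000 = 0.223.

Posterior probability ≈ 0.223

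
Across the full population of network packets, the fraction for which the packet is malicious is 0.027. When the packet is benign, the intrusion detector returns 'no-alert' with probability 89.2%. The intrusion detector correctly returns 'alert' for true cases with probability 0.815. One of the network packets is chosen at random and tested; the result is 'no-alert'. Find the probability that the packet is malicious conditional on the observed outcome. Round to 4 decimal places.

P(H | E) ≈ 0.0057

Let H be the event that the packet is malicious. P(H) = 0.027, so P(¬H) = 0.973. With E the 'no-alert' result, P(E|H) = 0.185 and P(E|¬H) = 0.892.
P(E) = 0.185·0.027 + 0.892·0.973 = 0.0049950 + 0.86792 = 0.87291.
By Bayes' theorem, P(H|E) = 0.0049950 / 0.87291 = 0.0057.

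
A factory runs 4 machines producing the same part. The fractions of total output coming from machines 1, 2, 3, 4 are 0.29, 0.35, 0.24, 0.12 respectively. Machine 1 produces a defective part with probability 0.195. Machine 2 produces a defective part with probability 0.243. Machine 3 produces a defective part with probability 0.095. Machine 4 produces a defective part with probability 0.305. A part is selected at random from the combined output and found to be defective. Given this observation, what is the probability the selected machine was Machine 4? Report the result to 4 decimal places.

Posterior probability ≈ 0.1821

Tabulate prior·likelihood by source: [1] prior 0.29, lik 0.195, product 0.05655; [2] prior 0.35, lik 0.243, product 0.08505; [3] prior 0.24, lik 0.095, product 0.02280; [4] prior 0.12, lik 0.305, product 0.03660.
Normalizing constant = 0.20100; the posterior for Machine 4 is its product over the sum, 0.03660/0.20100 = 0.1821.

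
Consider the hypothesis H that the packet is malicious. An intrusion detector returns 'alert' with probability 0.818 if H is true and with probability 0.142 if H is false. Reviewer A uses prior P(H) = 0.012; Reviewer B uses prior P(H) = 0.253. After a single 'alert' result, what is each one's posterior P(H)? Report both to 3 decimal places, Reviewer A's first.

The likelihood ratio for an 'alert' result is 0.818/0.142 = 5.7606.
Reviewer A: prior odds 0.012/0.988 = 0.012146; posterior odds 0.069966; posterior probability 0.065.
Reviewer B: prior odds 0.253/0.747 = 0.33869; posterior odds 1.9510; posterior probability 0.661.

Reviewer A: 0.065; Reviewer B: 0.661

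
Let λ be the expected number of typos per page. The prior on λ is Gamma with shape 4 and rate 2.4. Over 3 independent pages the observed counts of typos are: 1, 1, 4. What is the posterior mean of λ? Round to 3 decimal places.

Posterior mean ≈ 1.852

The Poisson likelihood adds the total count to the shape and the number of exposure periods to the rate. Here ∑xᵢ = 6 and n = 3, so shape 4→10 and rate 2.4→5.4.
E[λ | data] = 10/5.4 = 1.852.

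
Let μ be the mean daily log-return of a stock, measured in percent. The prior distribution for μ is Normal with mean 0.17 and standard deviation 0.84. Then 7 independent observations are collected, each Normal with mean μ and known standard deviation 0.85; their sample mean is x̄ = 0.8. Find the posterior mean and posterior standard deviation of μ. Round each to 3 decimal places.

Posterior mean ≈ 0.720; posterior SD ≈ 0.300

With known σ, the Normal prior is conjugate. Weight on the data is w = (n/σ²)/(n/σ² + 1/τ₀²) = 9.68858/(9.68858+1.41723) = 0.87239.
Posterior mean = w·x̄ + (1−w)·μ₀ = 0.87239·0.8 + 0.12761·0.17 = 0.720. Posterior variance = 1/(9.68858+1.41723) = 0.0900429, so SD = 0.300.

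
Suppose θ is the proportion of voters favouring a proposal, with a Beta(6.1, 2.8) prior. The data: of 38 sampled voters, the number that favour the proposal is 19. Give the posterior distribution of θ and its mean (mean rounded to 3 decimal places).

Posterior: Beta(25.1, 21.8); mean ≈ 0.535

The binomial likelihood is conjugate to the Beta prior: with 19 successes and 19 failures, the posterior is Beta(6.1+19, 2.8+19) = Beta(25.1, 21.8).
Posterior mean = α/(α+β) = 25.1/46.9 = 0.535.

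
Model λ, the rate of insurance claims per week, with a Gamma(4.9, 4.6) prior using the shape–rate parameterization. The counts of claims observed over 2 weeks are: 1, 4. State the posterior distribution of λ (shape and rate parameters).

The Poisson likelihood adds the total count to the shape and the number of exposure periods to the rate. Here ∑xᵢ = 5 and n = 2, so shape 4.9→9.9 and rate 4.6→6.6.

Posterior: Gamma(shape=9.9, rate=6.6)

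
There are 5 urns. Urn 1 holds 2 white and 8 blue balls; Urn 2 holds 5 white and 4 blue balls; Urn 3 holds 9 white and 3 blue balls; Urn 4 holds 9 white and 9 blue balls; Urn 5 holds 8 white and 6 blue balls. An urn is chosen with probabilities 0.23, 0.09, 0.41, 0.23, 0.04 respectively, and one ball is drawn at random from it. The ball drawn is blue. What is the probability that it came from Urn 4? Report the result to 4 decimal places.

Posterior probability ≈ 0.2507

P(blue|Urn 1) = 0.8; P(blue|Urn 2) = 0.4444; P(blue|Urn 3) = 0.25; P(blue|Urn 4) = 0.5; P(blue|Urn 5) = 0.4286.
Prior × likelihood for each source: 0.23·0.8=0.1840, 0.09·0.4444=0.04000, 0.41·0.25=0.1025, 0.23·0.5=0.1150, 0.04·0.4286=0.01714. Summing gives P(blue) = 0.45864.
P(Urn 4 | blue) = 0.1150 / 0.45864 = 0.2507.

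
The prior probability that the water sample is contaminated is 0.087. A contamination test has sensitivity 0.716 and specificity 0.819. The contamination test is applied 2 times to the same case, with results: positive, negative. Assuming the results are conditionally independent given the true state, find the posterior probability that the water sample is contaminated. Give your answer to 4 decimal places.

Posterior P(H) ≈ 0.1156

With H the event that the water sample is contaminated, the joint likelihood of the observed sequence is P(data|H) = 0.716·0.284 = 0.20334 and P(data|¬H) = 0.181·0.819 = 0.14824.
Bayes: P(H|data) = 0.087·0.20334 / (0.087·0.20334 + 0.913·0.14824) = 0.017691/0.15303 = 0.1156.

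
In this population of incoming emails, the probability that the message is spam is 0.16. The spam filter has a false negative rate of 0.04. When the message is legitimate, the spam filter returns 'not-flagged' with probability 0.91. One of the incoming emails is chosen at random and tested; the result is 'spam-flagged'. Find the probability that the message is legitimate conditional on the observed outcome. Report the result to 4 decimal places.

Let H be the event that the message is spam. P(H) = 0.16, so P(¬H) = 0.84. With E the 'spam-flagged' result, P(E|H) = 0.96 and P(E|¬H) = 0.09.
P(E) = 0.96·0.16 + 0.09·0.84 = 0.15360 + 0.075600 = 0.22920.
By Bayes' theorem, P(H|E) = 0.15360 / 0.22920 = 0.6702. Hence P(¬H|E) = 1 − 0.6702 = 0.3298.

P(¬H | E) ≈ 0.3298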